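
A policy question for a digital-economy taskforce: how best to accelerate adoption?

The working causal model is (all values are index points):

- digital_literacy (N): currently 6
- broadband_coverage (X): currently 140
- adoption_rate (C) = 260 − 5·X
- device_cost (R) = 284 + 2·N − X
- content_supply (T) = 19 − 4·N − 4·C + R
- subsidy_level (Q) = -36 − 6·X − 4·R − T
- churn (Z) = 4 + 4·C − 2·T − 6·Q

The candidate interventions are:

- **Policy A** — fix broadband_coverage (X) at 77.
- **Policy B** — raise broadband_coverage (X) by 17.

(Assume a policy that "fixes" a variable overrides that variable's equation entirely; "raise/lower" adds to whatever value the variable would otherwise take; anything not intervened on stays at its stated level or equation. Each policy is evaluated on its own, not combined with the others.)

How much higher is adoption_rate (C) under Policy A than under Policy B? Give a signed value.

400

Policy A (X := 77):
  X = 77
  C = 260 − 5·77 = -125
Policy B (X + 17):
  X = 140 + 17 = 157
  C = 260 − 5·157 = -525
C: -125 − (-525) = 400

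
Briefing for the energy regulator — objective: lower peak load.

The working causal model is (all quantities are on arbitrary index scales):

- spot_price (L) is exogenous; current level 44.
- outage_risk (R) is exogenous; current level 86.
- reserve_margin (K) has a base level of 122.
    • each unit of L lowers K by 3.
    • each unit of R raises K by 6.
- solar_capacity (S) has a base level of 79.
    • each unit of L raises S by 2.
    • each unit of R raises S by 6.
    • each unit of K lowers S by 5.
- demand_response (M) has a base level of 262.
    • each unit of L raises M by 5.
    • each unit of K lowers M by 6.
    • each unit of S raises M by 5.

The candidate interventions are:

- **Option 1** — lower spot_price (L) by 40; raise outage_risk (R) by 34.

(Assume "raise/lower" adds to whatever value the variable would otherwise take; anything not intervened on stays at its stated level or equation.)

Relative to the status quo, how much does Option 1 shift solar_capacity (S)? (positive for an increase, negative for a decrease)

Baseline:
  L = 44
  R = 86
  K = 122 − 3·44 + 6·86 = 506
  S = 79 + 2·44 + 6·86 − 5·506 = -1847
Option 1 (L − 40, R + 34):
  L = 44 − 40 = 4
  R = 86 + 34 = 120
  K = 122 − 3·4 + 6·120 = 830
  S = 79 + 2·4 + 6·120 − 5·830 = -3343
Change in S: -3343 − (-1847) = -1496

-1496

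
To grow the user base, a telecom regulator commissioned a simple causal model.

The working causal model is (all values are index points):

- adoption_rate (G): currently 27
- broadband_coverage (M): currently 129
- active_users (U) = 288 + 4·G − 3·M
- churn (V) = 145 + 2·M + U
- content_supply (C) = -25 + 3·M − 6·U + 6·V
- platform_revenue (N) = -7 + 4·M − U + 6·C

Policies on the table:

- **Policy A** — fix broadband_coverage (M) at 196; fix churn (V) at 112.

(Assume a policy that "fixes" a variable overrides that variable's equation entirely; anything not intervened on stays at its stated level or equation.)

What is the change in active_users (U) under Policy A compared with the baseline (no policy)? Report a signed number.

Baseline:
  G = 27
  M = 129
  U = 288 + 4·27 − 3·129 = 9
Policy A (M := 196, V := 112):
  G = 27
  M = 196
  U = 288 + 4·27 − 3·196 = -192
Change in U: -192 − 9 = -201

-201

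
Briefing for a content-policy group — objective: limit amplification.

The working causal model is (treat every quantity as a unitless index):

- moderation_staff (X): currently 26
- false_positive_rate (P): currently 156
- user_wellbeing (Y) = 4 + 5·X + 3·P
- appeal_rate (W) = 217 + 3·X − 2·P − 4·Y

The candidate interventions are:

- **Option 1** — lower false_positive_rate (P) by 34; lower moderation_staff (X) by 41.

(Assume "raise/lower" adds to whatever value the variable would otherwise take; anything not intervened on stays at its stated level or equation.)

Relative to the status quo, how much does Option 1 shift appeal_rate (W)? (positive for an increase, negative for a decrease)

Baseline:
  X = 26
  P = 156
  Y = 4 + 5·26 + 3·156 = 602
  W = 217 + 3·26 − 2·156 − 4·602 = -2425
Option 1 (P − 34, X − 41):
  X = 26 − 41 = -15
  P = 156 − 34 = 122
  Y = 4 + 5·(-15) + 3·122 = 295
  W = 217 + 3·(-15) − 2·122 − 4·295 = -1252
Change in W: -1252 − (-2425) = 1173

1173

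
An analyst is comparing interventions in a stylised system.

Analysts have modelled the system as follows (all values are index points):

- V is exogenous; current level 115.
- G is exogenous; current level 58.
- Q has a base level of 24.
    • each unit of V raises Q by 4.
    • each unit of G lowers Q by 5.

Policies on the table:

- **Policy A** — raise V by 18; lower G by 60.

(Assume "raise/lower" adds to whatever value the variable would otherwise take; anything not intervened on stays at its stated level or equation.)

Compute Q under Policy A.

Policy A (V + 18, G − 60):
  V = 115 + 18 = 133
  G = 58 − 60 = -2
  Q = 24 + 4·133 − 5·(-2) = 566

566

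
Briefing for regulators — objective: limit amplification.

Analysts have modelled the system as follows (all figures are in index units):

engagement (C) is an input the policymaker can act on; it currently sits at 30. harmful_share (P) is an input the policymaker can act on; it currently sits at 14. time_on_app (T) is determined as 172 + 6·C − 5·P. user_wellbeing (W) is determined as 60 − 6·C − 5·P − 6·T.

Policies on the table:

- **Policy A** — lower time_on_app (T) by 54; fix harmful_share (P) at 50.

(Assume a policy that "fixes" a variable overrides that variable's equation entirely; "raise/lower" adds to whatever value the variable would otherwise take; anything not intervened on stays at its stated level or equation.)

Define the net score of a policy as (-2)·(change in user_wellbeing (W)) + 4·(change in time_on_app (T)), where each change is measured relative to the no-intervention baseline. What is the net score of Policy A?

-3384

Baseline:
  C = 30
  P = 14
  T = 172 + 6·30 − 5·14 = 282
  W = 60 − 6·30 − 5·14 − 6·282 = -1882
Policy A (T − 54, P := 50):
  C = 30
  P = 50
  T = 172 + 6·30 − 5·50 (−54 from intervention) = 48
  W = 60 − 6·30 − 5·50 − 6·48 = -658
ΔW = -658 − (-1882) = 1224; ΔT = 48 − 282 = -234
Score = (-2)·1224 + 4·(-234) = -3384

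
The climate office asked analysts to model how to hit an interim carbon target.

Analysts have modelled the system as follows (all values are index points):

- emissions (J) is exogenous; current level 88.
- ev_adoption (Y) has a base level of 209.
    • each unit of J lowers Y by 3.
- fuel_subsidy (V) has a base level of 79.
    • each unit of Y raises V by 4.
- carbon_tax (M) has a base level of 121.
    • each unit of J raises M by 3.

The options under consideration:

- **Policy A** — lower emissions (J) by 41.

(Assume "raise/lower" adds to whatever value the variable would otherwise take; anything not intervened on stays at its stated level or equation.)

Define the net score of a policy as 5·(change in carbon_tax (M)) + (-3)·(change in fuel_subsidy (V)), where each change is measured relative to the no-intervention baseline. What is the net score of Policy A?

-2091

Baseline:
  J = 88
  Y = 209 − 3·88 = -55
  V = 79 + 4·(-55) = -141
  M = 121 + 3·88 = 385
Policy A (J − 41):
  J = 88 − 41 = 47
  Y = 209 − 3·47 = 68
  V = 79 + 4·68 = 351
  M = 121 + 3·47 = 262
ΔM = 262 − 385 = -123; ΔV = 351 − (-141) = 492
Score = 5·(-123) + (-3)·492 = -2091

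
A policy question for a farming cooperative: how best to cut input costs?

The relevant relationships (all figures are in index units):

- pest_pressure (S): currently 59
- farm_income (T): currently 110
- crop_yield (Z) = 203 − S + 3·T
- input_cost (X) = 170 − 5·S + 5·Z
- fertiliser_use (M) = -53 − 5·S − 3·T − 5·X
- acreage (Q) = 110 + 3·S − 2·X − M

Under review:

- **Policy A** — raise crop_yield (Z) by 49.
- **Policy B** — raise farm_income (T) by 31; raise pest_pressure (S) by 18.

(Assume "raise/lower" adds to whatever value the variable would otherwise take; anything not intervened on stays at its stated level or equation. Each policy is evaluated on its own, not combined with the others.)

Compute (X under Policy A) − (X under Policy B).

Policy A (Z + 49):
  S = 59
  T = 110
  Z = 203 − 59 + 3·110 (+49 from intervention) = 523
  X = 170 − 5·59 + 5·523 = 2490
Policy B (T + 31, S + 18):
  S = 59 + 18 = 77
  T = 110 + 31 = 141
  Z = 203 − 77 + 3·141 = 549
  X = 170 − 5·77 + 5·549 = 2530
X: 2490 − 2530 = -40

-40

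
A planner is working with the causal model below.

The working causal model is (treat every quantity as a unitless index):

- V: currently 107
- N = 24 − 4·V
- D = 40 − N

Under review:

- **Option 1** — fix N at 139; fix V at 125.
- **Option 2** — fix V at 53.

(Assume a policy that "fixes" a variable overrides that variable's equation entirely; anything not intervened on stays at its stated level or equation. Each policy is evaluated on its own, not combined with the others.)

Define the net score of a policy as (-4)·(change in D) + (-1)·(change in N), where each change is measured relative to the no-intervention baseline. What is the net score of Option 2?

Baseline:
  V = 107
  N = 24 − 4·107 = -404
  D = 40 − (-404) = 444
Option 2 (V := 53):
  V = 53
  N = 24 − 4·53 = -188
  D = 40 − (-188) = 228
ΔD = 228 − 444 = -216; ΔN = -188 − (-404) = 216
Score = (-4)·(-216) + (-1)·216 = 648

648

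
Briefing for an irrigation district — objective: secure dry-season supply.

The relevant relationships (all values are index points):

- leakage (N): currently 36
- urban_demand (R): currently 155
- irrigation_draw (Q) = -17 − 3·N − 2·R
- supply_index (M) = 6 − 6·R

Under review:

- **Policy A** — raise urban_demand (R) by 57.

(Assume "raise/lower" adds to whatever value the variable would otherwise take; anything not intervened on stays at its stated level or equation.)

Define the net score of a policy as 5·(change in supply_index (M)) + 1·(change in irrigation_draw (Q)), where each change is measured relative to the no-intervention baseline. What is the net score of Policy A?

-1824

Baseline:
  N = 36
  R = 155
  Q = -17 − 3·36 − 2·155 = -435
  M = 6 − 6·155 = -924
Policy A (R + 57):
  N = 36
  R = 155 + 57 = 212
  Q = -17 − 3·36 − 2·212 = -549
  M = 6 − 6·212 = -1266
ΔM = -1266 − (-924) = -342; ΔQ = -549 − (-435) = -114
Score = 5·(-342) + 1·(-114) = -1824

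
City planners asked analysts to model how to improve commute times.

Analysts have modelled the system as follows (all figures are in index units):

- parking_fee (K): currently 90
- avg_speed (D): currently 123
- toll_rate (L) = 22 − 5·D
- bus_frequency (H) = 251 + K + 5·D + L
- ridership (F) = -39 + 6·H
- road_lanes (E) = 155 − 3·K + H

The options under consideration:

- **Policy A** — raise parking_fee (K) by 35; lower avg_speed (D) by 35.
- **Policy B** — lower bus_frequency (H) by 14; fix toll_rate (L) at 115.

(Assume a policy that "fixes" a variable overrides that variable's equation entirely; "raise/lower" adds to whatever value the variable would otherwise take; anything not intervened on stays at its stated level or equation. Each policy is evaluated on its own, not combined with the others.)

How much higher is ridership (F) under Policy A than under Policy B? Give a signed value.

-3954

Policy A (K + 35, D − 35):
  K = 90 + 35 = 125
  D = 123 − 35 = 88
  L = 22 − 5·88 = -418
  H = 251 + 125 + 5·88 + (-418) = 398
  F = -39 + 6·398 = 2349
Policy B (H − 14, L := 115):
  K = 90
  D = 123
  L = 115
  H = 251 + 90 + 5·123 + 115 (−14 from intervention) = 1057
  F = -39 + 6·1057 = 6303
F: 2349 − 6303 = -3954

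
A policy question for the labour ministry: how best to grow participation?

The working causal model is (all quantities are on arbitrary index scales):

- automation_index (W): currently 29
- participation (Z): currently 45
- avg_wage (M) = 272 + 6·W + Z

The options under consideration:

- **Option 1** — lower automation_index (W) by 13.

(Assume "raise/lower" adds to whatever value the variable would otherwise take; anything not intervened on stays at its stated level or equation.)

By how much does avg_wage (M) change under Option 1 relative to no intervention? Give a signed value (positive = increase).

Baseline:
  W = 29
  Z = 45
  M = 272 + 6·29 + 45 = 491
Option 1 (W − 13):
  W = 29 − 13 = 16
  Z = 45
  M = 272 + 6·16 + 45 = 413
Change in M: 413 − 491 = -78

-78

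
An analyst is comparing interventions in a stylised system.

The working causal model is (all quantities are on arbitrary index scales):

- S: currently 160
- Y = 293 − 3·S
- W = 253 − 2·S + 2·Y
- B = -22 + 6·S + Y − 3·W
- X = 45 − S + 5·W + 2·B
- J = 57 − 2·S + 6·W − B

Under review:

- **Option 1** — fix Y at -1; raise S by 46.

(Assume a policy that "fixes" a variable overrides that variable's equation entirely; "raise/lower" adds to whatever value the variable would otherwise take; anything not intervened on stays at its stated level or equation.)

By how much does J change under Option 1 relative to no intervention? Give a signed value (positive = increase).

Baseline:
  S = 160
  Y = 293 − 3·160 = -187
  W = 253 − 2·160 + 2·(-187) = -441
  B = -22 + 6·160 + (-187) − 3·(-441) = 2074
  J = 57 − 2·160 + 6·(-441) − 2074 = -4983
Option 1 (Y := -1, S + 46):
  S = 160 + 46 = 206
  Y = -1
  W = 253 − 2·206 + 2·(-1) = -161
  B = -22 + 6·206 + (-1) − 3·(-161) = 1696
  J = 57 − 2·206 + 6·(-161) − 1696 = -3017
Change in J: -3017 − (-4983) = 1966

1966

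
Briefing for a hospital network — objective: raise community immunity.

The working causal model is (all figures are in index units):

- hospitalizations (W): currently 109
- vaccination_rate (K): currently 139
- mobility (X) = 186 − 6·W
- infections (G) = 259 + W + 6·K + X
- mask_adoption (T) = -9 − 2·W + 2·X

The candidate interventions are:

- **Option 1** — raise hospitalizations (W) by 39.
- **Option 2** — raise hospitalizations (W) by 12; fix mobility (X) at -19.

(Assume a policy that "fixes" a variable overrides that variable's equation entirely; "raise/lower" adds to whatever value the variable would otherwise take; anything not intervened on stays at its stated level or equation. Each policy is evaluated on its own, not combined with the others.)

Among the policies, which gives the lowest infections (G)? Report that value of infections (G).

Option 1 (W + 39):
  W = 109 + 39 = 148
  K = 139
  X = 186 − 6·148 = -702
  G = 259 + 148 + 6·139 + (-702) = 539
Option 2 (W + 12, X := -19):
  W = 109 + 12 = 121
  K = 139
  X = -19
  G = 259 + 121 + 6·139 + (-19) = 1195
Comparing — Option 1: G=539, Option 2: G=1195. Lowest is 539 (Option 1).

539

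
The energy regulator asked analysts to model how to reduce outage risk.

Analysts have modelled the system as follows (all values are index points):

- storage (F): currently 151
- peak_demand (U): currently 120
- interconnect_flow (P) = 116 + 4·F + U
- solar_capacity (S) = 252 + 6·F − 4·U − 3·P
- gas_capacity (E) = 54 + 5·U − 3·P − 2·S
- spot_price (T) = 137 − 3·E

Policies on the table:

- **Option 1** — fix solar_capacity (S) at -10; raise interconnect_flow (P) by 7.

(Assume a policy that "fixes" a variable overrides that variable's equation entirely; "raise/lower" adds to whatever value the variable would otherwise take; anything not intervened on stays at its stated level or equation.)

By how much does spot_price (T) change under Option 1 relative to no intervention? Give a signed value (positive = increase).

Baseline:
  F = 151
  U = 120
  P = 116 + 4·151 + 120 = 840
  S = 252 + 6·151 − 4·120 − 3·840 = -1842
  E = 54 + 5·120 − 3·840 − 2·(-1842) = 1818
  T = 137 − 3·1818 = -5317
Option 1 (S := -10, P + 7):
  F = 151
  U = 120
  P = 116 + 4·151 + 120 (+7 from intervention) = 847
  S = -10
  E = 54 + 5·120 − 3·847 − 2·(-10) = -1867
  T = 137 − 3·(-1867) = 5738
Change in T: 5738 − (-5317) = 11055

11055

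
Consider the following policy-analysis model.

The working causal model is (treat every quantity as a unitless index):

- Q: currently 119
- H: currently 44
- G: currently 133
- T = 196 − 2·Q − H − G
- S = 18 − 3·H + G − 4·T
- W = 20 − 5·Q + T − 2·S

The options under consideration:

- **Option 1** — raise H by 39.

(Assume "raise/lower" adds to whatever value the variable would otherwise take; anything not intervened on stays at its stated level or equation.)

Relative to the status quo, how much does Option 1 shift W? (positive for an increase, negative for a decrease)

-117

Baseline:
  Q = 119
  H = 44
  G = 133
  T = 196 − 2·119 − 44 − 133 = -219
  S = 18 − 3·44 + 133 − 4·(-219) = 895
  W = 20 − 5·119 + (-219) − 2·895 = -2584
Option 1 (H + 39):
  Q = 119
  H = 44 + 39 = 83
  G = 133
  T = 196 − 2·119 − 83 − 133 = -258
  S = 18 − 3·83 + 133 − 4·(-258) = 934
  W = 20 − 5·119 + (-258) − 2·934 = -2701
Change in W: -2701 − (-2584) = -117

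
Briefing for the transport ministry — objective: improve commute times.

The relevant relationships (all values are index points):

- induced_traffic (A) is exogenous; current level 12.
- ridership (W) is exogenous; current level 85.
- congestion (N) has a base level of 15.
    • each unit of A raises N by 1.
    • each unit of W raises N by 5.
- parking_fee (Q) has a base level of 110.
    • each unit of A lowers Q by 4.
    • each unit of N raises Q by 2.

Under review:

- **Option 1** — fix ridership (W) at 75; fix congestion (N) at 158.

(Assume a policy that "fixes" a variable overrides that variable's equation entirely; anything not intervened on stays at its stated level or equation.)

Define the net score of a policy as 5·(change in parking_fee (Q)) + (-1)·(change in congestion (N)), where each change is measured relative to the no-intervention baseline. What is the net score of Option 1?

-2646

Baseline:
  A = 12
  W = 85
  N = 15 + 12 + 5·85 = 452
  Q = 110 − 4·12 + 2·452 = 966
Option 1 (W := 75, N := 158):
  A = 12
  W = 75
  N = 158
  Q = 110 − 4·12 + 2·158 = 378
ΔQ = 378 − 966 = -588; ΔN = 158 − 452 = -294
Score = 5·(-588) + (-1)·(-294) = -2646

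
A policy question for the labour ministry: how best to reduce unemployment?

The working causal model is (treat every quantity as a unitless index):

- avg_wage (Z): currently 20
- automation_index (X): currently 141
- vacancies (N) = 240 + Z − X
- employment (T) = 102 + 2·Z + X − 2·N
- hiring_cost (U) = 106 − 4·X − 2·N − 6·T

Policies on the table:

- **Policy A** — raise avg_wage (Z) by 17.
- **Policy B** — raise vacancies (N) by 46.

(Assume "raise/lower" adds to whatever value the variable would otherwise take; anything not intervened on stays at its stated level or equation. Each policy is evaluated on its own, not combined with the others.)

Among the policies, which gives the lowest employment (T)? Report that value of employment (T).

Policy A (Z + 17):
  Z = 20 + 17 = 37
  X = 141
  N = 240 + 37 − 141 = 136
  T = 102 + 2·37 + 141 − 2·136 = 45
Policy B (N + 46):
  Z = 20
  X = 141
  N = 240 + 20 − 141 (+46 from intervention) = 165
  T = 102 + 2·20 + 141 − 2·165 = -47
Comparing — Policy A: T=45, Policy B: T=-47. Lowest is -47 (Policy B).

-47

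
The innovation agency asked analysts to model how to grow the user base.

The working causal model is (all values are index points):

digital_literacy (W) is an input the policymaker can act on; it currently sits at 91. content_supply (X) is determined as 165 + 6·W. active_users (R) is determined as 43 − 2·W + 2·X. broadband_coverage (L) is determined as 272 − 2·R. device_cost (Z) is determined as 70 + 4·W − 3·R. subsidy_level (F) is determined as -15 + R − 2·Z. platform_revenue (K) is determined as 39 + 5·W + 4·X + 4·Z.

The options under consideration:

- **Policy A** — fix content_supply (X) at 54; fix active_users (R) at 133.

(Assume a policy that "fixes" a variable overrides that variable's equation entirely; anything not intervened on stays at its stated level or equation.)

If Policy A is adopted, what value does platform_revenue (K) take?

Policy A (X := 54, R := 133):
  W = 91
  X = 54
  R = 133
  Z = 70 + 4·91 − 3·133 = 35
  K = 39 + 5·91 + 4·54 + 4·35 = 850

850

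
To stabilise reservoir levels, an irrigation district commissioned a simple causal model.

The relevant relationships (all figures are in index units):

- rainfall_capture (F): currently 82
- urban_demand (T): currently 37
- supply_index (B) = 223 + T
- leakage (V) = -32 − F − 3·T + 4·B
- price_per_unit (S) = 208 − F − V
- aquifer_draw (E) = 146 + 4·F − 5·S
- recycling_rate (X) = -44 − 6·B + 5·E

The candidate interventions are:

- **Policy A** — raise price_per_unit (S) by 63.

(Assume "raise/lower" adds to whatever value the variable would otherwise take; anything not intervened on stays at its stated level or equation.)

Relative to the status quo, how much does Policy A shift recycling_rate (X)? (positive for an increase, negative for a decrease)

Baseline:
  F = 82
  T = 37
  B = 223 + 37 = 260
  V = -32 − 82 − 3·37 + 4·260 = 815
  S = 208 − 82 − 815 = -689
  E = 146 + 4·82 − 5·(-689) = 3919
  X = -44 − 6·260 + 5·3919 = 17991
Policy A (S + 63):
  F = 82
  T = 37
  B = 223 + 37 = 260
  V = -32 − 82 − 3·37 + 4·260 = 815
  S = 208 − 82 − 815 (+63 from intervention) = -626
  E = 146 + 4·82 − 5·(-626) = 3604
  X = -44 − 6·260 + 5·3604 = 16416
Change in X: 16416 − 17991 = -1575

-1575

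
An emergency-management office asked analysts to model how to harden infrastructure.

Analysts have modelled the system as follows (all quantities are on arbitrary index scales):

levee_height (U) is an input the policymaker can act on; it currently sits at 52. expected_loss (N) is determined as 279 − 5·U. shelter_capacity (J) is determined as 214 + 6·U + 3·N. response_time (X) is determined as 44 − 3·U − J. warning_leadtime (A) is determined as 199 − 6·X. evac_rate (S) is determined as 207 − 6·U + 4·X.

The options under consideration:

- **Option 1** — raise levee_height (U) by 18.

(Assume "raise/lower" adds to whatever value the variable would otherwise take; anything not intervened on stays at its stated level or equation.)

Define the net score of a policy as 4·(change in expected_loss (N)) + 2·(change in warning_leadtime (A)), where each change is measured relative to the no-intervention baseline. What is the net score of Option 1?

-1656

Baseline:
  U = 52
  N = 279 − 5·52 = 19
  J = 214 + 6·52 + 3·19 = 583
  X = 44 − 3·52 − 583 = -695
  A = 199 − 6·(-695) = 4369
Option 1 (U + 18):
  U = 52 + 18 = 70
  N = 279 − 5·70 = -71
  J = 214 + 6·70 + 3·(-71) = 421
  X = 44 − 3·70 − 421 = -587
  A = 199 − 6·(-587) = 3721
ΔN = -71 − 19 = -90; ΔA = 3721 − 4369 = -648
Score = 4·(-90) + 2·(-648) = -1656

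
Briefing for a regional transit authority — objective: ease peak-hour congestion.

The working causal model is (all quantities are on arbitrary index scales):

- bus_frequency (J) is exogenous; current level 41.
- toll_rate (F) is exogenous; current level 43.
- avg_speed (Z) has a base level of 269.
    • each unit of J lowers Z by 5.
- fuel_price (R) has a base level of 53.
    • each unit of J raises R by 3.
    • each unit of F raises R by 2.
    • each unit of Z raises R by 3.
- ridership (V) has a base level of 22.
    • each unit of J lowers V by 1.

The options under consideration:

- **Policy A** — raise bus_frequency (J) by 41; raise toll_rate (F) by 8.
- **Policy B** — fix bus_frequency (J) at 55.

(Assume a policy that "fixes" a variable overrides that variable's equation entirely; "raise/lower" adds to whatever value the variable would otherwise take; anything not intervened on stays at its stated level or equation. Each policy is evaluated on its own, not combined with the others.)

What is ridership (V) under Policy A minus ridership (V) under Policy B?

-27

Policy A (J + 41, F + 8):
  J = 41 + 41 = 82
  V = 22 − 82 = -60
Policy B (J := 55):
  J = 55
  V = 22 − 55 = -33
V: -60 − (-33) = -27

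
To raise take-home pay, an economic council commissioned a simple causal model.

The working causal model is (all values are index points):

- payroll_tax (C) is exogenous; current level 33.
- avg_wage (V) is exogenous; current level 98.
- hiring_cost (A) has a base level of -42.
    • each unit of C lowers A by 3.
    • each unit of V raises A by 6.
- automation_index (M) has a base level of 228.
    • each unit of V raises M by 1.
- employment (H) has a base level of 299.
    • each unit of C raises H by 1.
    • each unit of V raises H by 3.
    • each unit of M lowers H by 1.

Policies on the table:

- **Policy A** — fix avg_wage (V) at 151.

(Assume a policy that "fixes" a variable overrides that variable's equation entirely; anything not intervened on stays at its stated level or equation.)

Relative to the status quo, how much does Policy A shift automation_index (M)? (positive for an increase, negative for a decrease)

Baseline:
  V = 98
  M = 228 + 98 = 326
Policy A (V := 151):
  V = 151
  M = 228 + 151 = 379
Change in M: 379 − 326 = 53

53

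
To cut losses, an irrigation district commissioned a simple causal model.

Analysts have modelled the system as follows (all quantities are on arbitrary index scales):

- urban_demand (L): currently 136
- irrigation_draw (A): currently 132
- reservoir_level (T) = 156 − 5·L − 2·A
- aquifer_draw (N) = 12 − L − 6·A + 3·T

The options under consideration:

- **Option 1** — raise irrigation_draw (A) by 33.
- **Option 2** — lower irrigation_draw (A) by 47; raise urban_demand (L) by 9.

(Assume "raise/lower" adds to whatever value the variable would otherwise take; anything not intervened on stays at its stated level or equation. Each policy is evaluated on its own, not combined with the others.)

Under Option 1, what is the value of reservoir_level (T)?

Option 1 (A + 33):
  L = 136
  A = 132 + 33 = 165
  T = 156 − 5·136 − 2·165 = -854

-854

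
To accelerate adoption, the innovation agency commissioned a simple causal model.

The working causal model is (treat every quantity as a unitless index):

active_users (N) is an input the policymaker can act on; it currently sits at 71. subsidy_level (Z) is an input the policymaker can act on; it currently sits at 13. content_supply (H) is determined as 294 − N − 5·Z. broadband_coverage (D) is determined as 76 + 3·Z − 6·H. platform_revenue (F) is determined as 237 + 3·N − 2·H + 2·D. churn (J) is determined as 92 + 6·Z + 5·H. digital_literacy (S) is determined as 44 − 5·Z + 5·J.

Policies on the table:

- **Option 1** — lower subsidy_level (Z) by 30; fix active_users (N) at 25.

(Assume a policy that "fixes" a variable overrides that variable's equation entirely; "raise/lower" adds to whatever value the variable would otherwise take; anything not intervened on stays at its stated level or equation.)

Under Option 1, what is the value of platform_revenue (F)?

Option 1 (Z − 30, N := 25):
  N = 25
  Z = 13 − 30 = -17
  H = 294 − 25 − 5·(-17) = 354
  D = 76 + 3·(-17) − 6·354 = -2099
  F = 237 + 3·25 − 2·354 + 2·(-2099) = -4594

-4594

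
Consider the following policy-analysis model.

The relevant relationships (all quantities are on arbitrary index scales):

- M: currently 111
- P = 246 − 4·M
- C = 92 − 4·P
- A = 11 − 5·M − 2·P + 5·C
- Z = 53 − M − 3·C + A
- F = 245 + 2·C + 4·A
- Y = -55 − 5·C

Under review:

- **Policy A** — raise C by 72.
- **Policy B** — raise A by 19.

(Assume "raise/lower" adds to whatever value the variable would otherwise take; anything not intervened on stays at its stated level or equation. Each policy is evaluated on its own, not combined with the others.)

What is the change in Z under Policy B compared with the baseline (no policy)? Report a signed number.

19

Baseline:
  M = 111
  P = 246 − 4·111 = -198
  C = 92 − 4·(-198) = 884
  A = 11 − 5·111 − 2·(-198) + 5·884 = 4272
  Z = 53 − 111 − 3·884 + 4272 = 1562
Policy B (A + 19):
  M = 111
  P = 246 − 4·111 = -198
  C = 92 − 4·(-198) = 884
  A = 11 − 5·111 − 2·(-198) + 5·884 (+19 from intervention) = 4291
  Z = 53 − 111 − 3·884 + 4291 = 1581
Change in Z: 1581 − 1562 = 19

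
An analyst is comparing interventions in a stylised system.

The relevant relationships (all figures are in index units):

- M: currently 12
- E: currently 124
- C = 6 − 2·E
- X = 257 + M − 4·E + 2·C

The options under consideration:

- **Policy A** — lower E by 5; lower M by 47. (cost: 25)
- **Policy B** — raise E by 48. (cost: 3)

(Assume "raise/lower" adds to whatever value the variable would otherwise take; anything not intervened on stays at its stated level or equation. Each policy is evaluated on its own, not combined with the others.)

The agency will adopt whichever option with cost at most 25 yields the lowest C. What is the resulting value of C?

-338

Policy A (E − 5, M − 47):
  E = 124 − 5 = 119
  C = 6 − 2·119 = -232
Policy B (E + 48):
  E = 124 + 48 = 172
  C = 6 − 2·172 = -338
Comparing — Policy A: C=-232, Policy B: C=-338. Lowest is -338 (Policy B).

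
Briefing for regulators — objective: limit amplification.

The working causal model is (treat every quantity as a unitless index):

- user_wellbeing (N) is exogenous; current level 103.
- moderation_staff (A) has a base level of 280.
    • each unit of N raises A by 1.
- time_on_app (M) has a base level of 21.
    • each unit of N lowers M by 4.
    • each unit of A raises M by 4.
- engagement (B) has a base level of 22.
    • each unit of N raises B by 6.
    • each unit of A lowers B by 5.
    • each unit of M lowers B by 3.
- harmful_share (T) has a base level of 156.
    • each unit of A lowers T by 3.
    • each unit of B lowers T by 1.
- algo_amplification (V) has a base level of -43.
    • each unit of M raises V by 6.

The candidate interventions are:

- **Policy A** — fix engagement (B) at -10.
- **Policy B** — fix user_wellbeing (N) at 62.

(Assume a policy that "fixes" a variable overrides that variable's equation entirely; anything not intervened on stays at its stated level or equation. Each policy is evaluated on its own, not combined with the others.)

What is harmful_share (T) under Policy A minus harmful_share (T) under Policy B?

Policy A (B := -10):
  N = 103
  A = 280 + 103 = 383
  M = 21 − 4·103 + 4·383 = 1141
  B = -10
  T = 156 − 3·383 − (-10) = -983
Policy B (N := 62):
  N = 62
  A = 280 + 62 = 342
  M = 21 − 4·62 + 4·342 = 1141
  B = 22 + 6·62 − 5·342 − 3·1141 = -4739
  T = 156 − 3·342 − (-4739) = 3869
T: -983 − 3869 = -4852

-4852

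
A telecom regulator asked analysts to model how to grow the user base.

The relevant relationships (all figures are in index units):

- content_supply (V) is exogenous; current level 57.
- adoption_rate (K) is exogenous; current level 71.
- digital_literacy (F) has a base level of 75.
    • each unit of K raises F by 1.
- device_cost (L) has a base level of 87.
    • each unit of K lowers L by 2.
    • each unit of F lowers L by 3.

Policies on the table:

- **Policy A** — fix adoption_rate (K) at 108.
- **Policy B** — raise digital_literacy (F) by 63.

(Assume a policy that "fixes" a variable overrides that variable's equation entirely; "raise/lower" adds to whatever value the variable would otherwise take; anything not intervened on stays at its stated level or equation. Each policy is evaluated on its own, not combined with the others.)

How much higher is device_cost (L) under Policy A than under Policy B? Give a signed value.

4

Policy A (K := 108):
  K = 108
  F = 75 + 108 = 183
  L = 87 − 2·108 − 3·183 = -678
Policy B (F + 63):
  K = 71
  F = 75 + 71 (+63 from intervention) = 209
  L = 87 − 2·71 − 3·209 = -682
L: -678 − (-682) = 4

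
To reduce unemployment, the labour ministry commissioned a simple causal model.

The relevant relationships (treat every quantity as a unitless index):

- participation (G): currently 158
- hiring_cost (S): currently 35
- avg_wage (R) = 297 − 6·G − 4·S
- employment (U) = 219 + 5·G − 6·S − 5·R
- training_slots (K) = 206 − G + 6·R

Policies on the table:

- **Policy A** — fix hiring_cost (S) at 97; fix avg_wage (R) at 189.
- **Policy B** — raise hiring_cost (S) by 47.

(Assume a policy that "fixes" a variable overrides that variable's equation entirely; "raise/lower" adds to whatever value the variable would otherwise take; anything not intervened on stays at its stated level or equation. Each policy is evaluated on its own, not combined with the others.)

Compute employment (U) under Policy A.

-518

Policy A (S := 97, R := 189):
  G = 158
  S = 97
  R = 189
  U = 219 + 5·158 − 6·97 − 5·189 = -518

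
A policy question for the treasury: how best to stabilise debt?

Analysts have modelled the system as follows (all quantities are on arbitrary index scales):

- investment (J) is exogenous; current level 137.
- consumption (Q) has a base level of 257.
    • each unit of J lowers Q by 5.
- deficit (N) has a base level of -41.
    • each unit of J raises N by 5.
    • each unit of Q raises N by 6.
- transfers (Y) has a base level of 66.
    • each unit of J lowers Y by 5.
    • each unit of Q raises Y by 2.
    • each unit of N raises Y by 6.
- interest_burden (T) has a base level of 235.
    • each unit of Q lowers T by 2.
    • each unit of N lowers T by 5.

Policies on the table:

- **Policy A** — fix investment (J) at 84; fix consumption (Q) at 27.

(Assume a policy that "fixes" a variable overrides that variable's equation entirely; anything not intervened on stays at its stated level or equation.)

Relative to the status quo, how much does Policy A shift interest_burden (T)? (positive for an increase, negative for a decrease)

-13235

Baseline:
  J = 137
  Q = 257 − 5·137 = -428
  N = -41 + 5·137 + 6·(-428) = -1924
  T = 235 − 2·(-428) − 5·(-1924) = 10711
Policy A (J := 84, Q := 27):
  J = 84
  Q = 27
  N = -41 + 5·84 + 6·27 = 541
  T = 235 − 2·27 − 5·541 = -2524
Change in T: -2524 − 10711 = -13235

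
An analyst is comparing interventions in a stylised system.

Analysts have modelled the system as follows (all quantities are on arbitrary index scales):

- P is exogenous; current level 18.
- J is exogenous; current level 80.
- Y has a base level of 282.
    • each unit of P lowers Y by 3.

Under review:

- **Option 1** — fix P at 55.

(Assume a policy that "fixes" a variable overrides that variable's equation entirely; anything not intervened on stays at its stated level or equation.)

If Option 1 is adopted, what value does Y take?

Option 1 (P := 55):
  P = 55
  Y = 282 − 3·55 = 117

117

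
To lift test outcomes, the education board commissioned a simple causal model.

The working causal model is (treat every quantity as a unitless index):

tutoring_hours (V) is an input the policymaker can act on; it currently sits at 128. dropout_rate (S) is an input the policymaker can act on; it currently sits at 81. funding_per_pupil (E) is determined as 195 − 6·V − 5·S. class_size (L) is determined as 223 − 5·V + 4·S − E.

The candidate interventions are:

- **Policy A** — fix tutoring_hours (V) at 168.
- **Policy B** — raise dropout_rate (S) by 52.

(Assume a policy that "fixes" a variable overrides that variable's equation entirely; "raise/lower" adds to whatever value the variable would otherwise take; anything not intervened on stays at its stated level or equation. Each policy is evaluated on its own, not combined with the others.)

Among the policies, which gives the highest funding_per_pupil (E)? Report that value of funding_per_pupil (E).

Policy A (V := 168):
  V = 168
  S = 81
  E = 195 − 6·168 − 5·81 = -1218
Policy B (S + 52):
  V = 128
  S = 81 + 52 = 133
  E = 195 − 6·128 − 5·133 = -1238
Comparing — Policy A: E=-1218, Policy B: E=-1238. Highest is -1218 (Policy A).

-1218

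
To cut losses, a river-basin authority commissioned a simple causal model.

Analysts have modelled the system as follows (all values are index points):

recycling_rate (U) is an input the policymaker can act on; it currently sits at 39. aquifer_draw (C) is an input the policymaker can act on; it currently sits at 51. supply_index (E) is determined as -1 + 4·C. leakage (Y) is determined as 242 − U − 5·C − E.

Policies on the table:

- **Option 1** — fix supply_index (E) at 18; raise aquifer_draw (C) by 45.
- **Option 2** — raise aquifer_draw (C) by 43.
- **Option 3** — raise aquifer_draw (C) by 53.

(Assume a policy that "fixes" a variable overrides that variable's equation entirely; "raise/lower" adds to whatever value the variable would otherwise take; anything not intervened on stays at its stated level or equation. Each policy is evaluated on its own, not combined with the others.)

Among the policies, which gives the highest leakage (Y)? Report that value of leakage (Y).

Option 1 (E := 18, C + 45):
  U = 39
  C = 51 + 45 = 96
  E = 18
  Y = 242 − 39 − 5·96 − 18 = -295
Option 2 (C + 43):
  U = 39
  C = 51 + 43 = 94
  E = -1 + 4·94 = 375
  Y = 242 − 39 − 5·94 − 375 = -642
Option 3 (C + 53):
  U = 39
  C = 51 + 53 = 104
  E = -1 + 4·104 = 415
  Y = 242 − 39 − 5·104 − 415 = -732
Comparing — Option 1: Y=-295, Option 2: Y=-642, Option 3: Y=-732. Highest is -295 (Option 1).

-295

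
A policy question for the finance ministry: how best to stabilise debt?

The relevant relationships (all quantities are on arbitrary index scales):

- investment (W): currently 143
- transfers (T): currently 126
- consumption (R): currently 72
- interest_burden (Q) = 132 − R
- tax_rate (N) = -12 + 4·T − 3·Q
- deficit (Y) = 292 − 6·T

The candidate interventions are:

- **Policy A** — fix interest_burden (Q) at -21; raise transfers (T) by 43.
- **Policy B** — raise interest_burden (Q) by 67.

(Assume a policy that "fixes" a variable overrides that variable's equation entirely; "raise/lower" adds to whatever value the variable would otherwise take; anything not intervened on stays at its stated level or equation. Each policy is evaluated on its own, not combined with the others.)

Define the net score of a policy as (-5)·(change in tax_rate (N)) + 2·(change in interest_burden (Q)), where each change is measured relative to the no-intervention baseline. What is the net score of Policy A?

Baseline:
  T = 126
  R = 72
  Q = 132 − 72 = 60
  N = -12 + 4·126 − 3·60 = 312
Policy A (Q := -21, T + 43):
  T = 126 + 43 = 169
  R = 72
  Q = -21
  N = -12 + 4·169 − 3·(-21) = 727
ΔN = 727 − 312 = 415; ΔQ = -21 − 60 = -81
Score = (-5)·415 + 2·(-81) = -2237

-2237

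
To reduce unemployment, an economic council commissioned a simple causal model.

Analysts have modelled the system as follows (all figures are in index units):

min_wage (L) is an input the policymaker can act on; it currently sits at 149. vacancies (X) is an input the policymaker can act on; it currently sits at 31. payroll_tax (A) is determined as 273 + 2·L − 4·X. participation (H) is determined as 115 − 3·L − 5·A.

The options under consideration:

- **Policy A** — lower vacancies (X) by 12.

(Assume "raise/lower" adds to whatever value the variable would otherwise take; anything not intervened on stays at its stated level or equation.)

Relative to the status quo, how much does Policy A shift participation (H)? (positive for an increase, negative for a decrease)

-240

Baseline:
  L = 149
  X = 31
  A = 273 + 2·149 − 4·31 = 447
  H = 115 − 3·149 − 5·447 = -2567
Policy A (X − 12):
  L = 149
  X = 31 − 12 = 19
  A = 273 + 2·149 − 4·19 = 495
  H = 115 − 3·149 − 5·495 = -2807
Change in H: -2807 − (-2567) = -240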